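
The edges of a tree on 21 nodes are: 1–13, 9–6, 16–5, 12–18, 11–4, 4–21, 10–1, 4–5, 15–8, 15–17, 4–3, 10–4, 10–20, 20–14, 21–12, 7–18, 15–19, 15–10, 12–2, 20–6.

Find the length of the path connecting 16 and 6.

5

16–5–4–10–20–6: 5 edges.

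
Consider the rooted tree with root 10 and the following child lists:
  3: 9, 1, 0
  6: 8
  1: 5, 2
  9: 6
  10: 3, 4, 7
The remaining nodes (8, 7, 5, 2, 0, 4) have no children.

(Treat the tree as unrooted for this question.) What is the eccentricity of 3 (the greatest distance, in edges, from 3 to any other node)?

A farthest node from 3 is 8.
The path 3–9–6–8 has 3 edges.

3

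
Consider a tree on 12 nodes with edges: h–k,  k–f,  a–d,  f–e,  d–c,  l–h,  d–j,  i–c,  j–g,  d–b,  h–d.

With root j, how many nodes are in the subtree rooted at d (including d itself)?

Descendants of d (including itself): d, b, c, h, a, i, l, k, f, e. That's 10.

10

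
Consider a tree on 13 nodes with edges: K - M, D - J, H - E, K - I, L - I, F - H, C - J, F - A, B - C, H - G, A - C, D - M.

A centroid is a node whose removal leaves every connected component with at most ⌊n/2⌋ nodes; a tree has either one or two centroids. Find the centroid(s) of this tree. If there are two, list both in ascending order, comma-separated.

Removing C splits the tree into components of sizes 6, 5, 1; the largest is 6 ≤ ⌊13/2⌋ = 6.
Every other node leaves some component of size > 6, so the centroid is unique.

C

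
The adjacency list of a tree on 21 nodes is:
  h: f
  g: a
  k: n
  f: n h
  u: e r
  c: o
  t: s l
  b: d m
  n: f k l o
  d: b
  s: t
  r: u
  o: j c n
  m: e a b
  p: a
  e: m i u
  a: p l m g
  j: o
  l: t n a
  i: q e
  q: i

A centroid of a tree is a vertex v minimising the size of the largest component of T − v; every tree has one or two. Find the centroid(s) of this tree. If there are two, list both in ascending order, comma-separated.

a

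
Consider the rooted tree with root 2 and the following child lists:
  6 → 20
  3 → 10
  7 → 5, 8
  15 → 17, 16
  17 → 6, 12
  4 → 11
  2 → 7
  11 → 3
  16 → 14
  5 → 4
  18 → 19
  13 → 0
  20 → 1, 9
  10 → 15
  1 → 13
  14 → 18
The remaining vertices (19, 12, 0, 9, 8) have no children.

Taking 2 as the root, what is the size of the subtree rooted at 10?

The subtree rooted at 10 contains: 10, 15, 16, 17, 14, 12, 6, 18, 20, 19, 9, 1, 13, 0 — 14 nodes.

14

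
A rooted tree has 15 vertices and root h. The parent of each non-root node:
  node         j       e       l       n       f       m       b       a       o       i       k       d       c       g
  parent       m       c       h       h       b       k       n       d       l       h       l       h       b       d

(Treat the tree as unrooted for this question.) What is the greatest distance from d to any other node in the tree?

Distances from d peak at 5, attained at e (j also at distance 5).
d – h – n – b – c – e

5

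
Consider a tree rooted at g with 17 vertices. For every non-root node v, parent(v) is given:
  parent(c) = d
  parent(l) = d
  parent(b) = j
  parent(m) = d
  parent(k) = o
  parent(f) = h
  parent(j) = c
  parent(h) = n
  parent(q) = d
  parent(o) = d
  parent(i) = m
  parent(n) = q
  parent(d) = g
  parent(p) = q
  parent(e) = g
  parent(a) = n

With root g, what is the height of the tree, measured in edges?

5

f sits deepest: g → d → q → n → h → f — 5 edges from the root.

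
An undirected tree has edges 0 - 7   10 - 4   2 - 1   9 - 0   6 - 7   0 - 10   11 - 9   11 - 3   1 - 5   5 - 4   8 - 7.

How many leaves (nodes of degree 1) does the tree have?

Degree-1 nodes: 2, 3, 6, 8 — 4 of them.

4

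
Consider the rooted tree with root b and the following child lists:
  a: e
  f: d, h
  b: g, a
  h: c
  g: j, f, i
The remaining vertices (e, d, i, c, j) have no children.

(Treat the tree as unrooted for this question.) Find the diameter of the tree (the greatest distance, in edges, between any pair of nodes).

Starting from c, a farthest node is e at distance 6.
One longest path: c–h–f–g–b–a–e.
So the diameter is 6.

6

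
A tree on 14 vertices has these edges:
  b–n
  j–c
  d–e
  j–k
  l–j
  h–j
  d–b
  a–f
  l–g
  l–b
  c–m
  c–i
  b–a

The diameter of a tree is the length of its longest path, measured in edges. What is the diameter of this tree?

6

BFS from m reaches e last, at distance 6; BFS from e confirms no node is farther.
Path: m-c-j-l-b-d-e.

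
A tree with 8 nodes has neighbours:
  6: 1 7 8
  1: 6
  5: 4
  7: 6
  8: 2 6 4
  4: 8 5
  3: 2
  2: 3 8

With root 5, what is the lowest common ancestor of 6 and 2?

8

Ancestors of 6 (toward the root): 6, 8, 4, 5.
Ancestors of 2: 2, 8, 4, 5.
The deepest node appearing in both lists is 8.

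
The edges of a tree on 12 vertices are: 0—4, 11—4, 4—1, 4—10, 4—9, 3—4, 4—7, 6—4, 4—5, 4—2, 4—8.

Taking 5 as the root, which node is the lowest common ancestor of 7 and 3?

Ancestors of 7 (toward the root): 7, 4, 5.
Ancestors of 3: 3, 4, 5.
The deepest node appearing in both lists is 4.

4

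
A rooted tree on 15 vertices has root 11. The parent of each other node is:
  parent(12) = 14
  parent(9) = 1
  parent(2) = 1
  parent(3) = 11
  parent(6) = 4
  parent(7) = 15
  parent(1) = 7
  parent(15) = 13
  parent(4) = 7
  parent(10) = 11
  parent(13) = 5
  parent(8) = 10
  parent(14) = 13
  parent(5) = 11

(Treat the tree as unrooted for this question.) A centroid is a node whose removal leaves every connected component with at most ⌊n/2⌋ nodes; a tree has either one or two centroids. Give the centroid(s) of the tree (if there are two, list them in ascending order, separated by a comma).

13

If 13 is removed the pieces have sizes 7, 5, 2, all ≤ ⌊15/2⌋ = 7.
No neighbour of 13 does as well, so 13 is the unique centroid.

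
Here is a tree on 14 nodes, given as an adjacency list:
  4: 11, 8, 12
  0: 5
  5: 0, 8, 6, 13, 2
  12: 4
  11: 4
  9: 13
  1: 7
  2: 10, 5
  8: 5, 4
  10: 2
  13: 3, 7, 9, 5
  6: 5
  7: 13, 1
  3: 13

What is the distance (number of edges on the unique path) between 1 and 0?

Walking from 1: 1 – 7 – 13 – 5 – 0. Length 4.

4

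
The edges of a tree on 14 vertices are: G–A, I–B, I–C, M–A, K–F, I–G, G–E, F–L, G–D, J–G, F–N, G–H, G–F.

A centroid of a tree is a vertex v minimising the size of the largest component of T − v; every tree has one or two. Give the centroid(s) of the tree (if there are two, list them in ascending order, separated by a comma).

G

Delete G: the remaining components have sizes 4, 3, 2, 1, 1, 1, 1. Max 4 ≤ 7, so G is a centroid.
No neighbour of G does as well, so G is the unique centroid.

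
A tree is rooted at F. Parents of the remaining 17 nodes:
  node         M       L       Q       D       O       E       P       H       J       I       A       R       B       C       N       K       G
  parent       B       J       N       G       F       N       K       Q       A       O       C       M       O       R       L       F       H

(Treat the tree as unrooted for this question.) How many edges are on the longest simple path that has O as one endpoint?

12

Distances from O peak at 12, attained at D.
O – B – M – R – C – A – J – L – N – Q – H – G – D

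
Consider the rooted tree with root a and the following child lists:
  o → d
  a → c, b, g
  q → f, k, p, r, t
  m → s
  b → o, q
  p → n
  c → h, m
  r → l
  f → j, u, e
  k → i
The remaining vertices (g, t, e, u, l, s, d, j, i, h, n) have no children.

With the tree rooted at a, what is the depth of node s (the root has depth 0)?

Climbing from s to the root: s → m → c → a. That's 3 steps.

3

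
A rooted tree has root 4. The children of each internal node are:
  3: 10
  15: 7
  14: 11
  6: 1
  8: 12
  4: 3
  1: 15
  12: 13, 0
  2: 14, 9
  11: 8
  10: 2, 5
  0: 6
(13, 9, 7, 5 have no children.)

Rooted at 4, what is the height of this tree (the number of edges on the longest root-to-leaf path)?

A deepest node is 7, reached by 4 – 3 – 10 – 2 – 14 – 11 – 8 – 12 – 0 – 6 – 1 – 15 – 7.
That path has 12 edges, so the height is 12.

12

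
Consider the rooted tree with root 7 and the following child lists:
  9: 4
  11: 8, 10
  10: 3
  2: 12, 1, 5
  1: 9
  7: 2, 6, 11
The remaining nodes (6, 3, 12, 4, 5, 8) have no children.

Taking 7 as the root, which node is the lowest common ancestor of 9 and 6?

7

Ancestors of 9 (toward the root): 9, 1, 2, 7.
Ancestors of 6: 6, 7.
The deepest node appearing in both lists is 7.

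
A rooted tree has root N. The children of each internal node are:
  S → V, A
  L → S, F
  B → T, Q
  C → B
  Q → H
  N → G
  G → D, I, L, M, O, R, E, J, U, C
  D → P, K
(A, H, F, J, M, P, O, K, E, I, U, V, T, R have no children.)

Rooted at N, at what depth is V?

4

Climbing from V to the root: V–S–L–G–N. That's 4 steps.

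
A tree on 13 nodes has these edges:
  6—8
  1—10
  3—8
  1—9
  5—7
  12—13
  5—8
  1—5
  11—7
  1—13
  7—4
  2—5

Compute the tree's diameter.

5

Starting from 6, a farthest node is 12 at distance 5.
One longest path: 6 - 8 - 5 - 1 - 13 - 12.
So the diameter is 5.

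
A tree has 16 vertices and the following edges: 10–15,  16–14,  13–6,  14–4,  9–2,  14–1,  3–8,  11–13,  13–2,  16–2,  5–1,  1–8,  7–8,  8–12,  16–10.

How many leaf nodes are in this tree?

9

The leaves are 3, 4, 5, 6, 7, 9, 11, 12, 15.
That is 9 leaves.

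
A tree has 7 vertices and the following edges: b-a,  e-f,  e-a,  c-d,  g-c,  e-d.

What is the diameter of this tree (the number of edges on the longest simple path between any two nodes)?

5

Starting from g, a farthest node is b at distance 5.
One longest path: g - c - d - e - a - b.
So the diameter is 5.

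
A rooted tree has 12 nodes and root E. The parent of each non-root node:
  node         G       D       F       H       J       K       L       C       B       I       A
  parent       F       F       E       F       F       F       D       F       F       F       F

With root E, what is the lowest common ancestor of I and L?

F

Ancestors of I (toward the root): I, F, E.
Ancestors of L: L, D, F, E.
The deepest node appearing in both lists is F.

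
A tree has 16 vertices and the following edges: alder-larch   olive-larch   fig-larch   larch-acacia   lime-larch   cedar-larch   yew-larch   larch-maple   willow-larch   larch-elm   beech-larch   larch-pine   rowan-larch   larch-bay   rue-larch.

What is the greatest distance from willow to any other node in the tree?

Distances from willow peak at 2, attained at pine (rue, maple, bay, alder, olive, lime, beech, rowan, cedar, acacia, elm, fig, yew also at distance 2).
willow-larch-pine

2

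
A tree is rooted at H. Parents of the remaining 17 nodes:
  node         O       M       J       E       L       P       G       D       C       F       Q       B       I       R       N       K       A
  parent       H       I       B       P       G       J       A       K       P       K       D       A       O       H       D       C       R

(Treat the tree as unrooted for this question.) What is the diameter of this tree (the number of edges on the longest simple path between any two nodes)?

Starting from M, a farthest node is N at distance 12.
One longest path: M – I – O – H – R – A – B – J – P – C – K – D – N.
So the diameter is 12.

12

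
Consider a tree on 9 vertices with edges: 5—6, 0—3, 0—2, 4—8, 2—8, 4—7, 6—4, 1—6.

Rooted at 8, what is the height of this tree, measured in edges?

3

The longest root-to-leaf path is 8–2–0–3 (3 edges).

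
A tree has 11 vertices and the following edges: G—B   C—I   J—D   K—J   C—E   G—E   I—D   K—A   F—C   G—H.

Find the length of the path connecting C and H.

The path is C - E - G - H, which has 3 edges.

3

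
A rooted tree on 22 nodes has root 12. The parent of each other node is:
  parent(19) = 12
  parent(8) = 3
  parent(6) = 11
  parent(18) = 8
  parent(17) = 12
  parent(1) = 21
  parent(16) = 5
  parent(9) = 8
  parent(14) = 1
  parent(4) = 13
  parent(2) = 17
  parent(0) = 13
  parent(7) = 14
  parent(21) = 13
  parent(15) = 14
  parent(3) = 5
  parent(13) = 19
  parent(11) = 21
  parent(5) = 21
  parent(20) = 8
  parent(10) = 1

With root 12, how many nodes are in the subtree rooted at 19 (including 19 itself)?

19's subtree: {19, 13, 21, 0, 4, 5, 1, 11, 3, 16, 14, 10, 6, 8, 7, 15, 9, 18, 20}, size 19.

19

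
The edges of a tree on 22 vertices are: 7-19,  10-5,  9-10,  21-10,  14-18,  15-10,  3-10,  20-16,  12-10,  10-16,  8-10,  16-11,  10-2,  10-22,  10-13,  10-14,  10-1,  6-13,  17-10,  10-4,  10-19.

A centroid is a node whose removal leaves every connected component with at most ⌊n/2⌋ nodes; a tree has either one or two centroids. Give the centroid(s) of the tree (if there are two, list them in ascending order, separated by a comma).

Delete 10: the remaining components have sizes 3, 2, 2, 2, 1, 1, 1, 1, 1, 1, 1, 1, 1, 1, 1, 1. Max 3 ≤ 11, so 10 is a centroid.
No neighbour of 10 does as well, so 10 is the unique centroid.

10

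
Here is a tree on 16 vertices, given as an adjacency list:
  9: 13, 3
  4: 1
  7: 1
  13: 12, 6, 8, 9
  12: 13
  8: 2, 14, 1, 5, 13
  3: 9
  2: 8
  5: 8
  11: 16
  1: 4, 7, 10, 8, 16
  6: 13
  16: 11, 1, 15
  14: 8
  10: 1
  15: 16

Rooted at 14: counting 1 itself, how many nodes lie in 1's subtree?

Descendants of 1 (including itself): 1, 7, 4, 16, 10, 15, 11. That's 7.

7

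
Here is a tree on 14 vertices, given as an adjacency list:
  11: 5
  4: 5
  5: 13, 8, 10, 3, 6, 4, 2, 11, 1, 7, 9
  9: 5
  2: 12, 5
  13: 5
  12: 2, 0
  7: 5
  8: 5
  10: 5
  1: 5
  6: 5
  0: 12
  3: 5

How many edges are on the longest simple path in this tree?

4

BFS from 0 reaches 11 last, at distance 4; BFS from 11 confirms no node is farther.
Path: 0 - 12 - 2 - 5 - 11.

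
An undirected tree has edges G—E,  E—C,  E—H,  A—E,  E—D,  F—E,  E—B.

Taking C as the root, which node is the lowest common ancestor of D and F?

E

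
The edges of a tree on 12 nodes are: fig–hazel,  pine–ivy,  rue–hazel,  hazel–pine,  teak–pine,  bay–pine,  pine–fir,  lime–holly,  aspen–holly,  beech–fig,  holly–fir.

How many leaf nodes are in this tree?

7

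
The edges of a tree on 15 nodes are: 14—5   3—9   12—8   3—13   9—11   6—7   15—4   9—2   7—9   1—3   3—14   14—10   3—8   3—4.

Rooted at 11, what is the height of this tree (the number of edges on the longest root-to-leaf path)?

5 sits deepest: 11 → 9 → 3 → 14 → 5 — 4 edges from the root.

4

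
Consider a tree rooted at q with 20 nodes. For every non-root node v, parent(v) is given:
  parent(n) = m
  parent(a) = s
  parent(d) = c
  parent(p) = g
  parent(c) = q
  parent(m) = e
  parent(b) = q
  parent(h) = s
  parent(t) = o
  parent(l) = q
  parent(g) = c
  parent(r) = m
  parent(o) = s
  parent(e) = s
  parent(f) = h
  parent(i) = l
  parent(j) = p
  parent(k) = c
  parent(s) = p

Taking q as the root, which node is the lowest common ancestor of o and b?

q

o's ancestor chain is o, s, p, g, c, q and b's is b, q; they first meet at q.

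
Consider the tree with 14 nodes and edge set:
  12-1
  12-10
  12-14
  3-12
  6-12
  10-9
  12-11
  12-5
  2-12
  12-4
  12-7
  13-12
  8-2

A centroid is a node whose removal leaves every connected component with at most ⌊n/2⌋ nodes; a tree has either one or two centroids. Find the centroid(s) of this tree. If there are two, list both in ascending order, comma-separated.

12

If 12 is removed the pieces have sizes 2, 2, 1, 1, 1, 1, 1, 1, 1, 1, 1, all ≤ ⌊14/2⌋ = 7.
No neighbour of 12 does as well, so 12 is the unique centroid.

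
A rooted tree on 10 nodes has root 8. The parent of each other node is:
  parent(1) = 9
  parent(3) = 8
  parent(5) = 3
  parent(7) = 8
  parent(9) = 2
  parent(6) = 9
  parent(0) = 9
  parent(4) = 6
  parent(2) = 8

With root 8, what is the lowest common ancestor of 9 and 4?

Path 9→root: 9 2 8; path 4→root: 4 6 9 2 8.
First common node: 9.

9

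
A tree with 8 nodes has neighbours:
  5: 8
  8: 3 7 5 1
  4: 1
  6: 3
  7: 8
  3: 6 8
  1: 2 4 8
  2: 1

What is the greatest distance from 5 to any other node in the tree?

The node farthest from 5 is 4 (2, 6 also at distance 3), via 5 – 8 – 1 – 4 — 3 edges.

3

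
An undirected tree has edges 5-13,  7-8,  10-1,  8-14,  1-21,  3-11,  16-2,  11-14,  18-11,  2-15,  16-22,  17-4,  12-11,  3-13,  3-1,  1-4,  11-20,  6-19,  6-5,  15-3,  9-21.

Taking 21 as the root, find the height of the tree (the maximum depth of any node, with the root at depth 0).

6

7 sits deepest: 21 – 1 – 3 – 11 – 14 – 8 – 7 — 6 edges from the root.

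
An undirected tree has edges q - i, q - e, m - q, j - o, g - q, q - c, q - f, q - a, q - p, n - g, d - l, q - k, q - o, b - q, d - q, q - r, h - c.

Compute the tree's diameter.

4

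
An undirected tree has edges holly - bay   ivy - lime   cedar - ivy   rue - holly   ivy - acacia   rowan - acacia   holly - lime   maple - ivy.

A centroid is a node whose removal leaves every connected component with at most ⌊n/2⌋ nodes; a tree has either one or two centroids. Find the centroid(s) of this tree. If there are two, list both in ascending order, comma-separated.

Removing ivy splits the tree into components of sizes 4, 2, 1, 1; the largest is 4 ≤ ⌊9/2⌋ = 4.
No neighbour of ivy does as well, so ivy is the unique centroid.

ivy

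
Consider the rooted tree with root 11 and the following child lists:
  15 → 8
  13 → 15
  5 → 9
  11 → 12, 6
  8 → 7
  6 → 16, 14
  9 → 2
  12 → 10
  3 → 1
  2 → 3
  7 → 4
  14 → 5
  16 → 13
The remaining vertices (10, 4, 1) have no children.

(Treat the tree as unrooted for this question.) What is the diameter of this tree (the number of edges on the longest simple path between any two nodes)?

12

BFS from 4 reaches 1 last, at distance 12; BFS from 1 confirms no node is farther.
Path: 4 – 7 – 8 – 15 – 13 – 16 – 6 – 14 – 5 – 9 – 2 – 3 – 1.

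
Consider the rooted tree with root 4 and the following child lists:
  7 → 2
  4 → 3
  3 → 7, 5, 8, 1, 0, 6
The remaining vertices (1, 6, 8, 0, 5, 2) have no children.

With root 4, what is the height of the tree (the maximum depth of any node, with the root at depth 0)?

3

The longest root-to-leaf path is 4 – 3 – 7 – 2 (3 edges).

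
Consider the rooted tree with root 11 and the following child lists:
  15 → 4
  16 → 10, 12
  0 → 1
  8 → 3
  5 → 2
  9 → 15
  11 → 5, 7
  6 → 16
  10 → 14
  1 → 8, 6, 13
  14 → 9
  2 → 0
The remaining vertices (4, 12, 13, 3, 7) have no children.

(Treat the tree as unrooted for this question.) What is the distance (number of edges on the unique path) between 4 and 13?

4–15–9–14–10–16–6–1–13: 8 edges.

8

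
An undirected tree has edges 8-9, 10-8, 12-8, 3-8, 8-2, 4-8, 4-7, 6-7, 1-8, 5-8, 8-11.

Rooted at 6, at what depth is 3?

Climbing from 3 to the root: 3 → 8 → 4 → 7 → 6. That's 4 steps.

4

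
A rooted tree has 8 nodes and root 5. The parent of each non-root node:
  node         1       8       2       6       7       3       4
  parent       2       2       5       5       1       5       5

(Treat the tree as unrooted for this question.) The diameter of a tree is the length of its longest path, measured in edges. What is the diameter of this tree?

4

A longest path is 7–1–2–5–6, with 4 edges.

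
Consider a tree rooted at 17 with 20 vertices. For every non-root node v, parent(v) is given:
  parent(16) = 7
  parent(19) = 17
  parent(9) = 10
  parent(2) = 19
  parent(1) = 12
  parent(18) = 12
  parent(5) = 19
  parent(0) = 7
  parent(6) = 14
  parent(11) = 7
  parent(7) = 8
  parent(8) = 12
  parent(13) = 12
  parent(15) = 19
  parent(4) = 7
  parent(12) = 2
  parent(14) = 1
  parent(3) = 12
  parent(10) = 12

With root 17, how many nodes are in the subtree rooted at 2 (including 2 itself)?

16

The subtree rooted at 2 contains: 2, 12, 8, 3, 1, 18, 10, 13, 7, 14, 9, 0, 16, 4, 11, 6 — 16 nodes.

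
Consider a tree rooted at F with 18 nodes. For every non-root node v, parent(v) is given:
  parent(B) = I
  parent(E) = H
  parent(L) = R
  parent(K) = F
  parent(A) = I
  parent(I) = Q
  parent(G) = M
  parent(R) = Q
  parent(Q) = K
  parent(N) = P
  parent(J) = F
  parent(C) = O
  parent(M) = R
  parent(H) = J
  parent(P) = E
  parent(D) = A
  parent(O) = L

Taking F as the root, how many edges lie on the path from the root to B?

F – K – Q – I – B — 4 edges.

4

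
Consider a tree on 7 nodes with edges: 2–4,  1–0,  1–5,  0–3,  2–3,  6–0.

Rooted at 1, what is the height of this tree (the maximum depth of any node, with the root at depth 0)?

4

A deepest node is 4, reached by 1–0–3–2–4.
That path has 4 edges, so the height is 4.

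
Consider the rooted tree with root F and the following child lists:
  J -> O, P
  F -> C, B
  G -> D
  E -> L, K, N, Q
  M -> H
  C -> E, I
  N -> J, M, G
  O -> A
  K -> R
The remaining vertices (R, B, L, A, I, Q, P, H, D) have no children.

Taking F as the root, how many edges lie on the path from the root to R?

Path from F to R: F – C – E – K – R, which has 4 edges.

4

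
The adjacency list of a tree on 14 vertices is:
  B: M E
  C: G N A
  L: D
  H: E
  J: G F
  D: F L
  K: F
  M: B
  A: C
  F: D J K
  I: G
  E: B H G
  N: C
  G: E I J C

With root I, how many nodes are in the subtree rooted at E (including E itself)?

The subtree rooted at E contains: E, B, H, M — 4 nodes.

4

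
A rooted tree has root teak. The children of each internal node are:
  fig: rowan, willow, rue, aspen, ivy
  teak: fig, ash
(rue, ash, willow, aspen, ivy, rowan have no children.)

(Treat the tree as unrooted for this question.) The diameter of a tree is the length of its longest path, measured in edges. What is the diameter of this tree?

A longest path is ash - teak - fig - aspen, with 3 edges.

3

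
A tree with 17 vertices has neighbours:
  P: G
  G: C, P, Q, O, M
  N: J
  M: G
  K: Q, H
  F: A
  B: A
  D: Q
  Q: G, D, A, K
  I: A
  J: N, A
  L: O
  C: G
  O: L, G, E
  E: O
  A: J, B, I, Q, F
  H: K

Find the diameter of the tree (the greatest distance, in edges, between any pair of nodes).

Starting from N, a farthest node is E at distance 6.
One longest path: N-J-A-Q-G-O-E.
So the diameter is 6.

6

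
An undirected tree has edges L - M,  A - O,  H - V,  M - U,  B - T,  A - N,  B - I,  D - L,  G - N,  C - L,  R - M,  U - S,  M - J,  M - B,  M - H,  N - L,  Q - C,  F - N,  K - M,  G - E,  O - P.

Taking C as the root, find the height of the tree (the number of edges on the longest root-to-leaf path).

5

P sits deepest: C – L – N – A – O – P — 5 edges from the root.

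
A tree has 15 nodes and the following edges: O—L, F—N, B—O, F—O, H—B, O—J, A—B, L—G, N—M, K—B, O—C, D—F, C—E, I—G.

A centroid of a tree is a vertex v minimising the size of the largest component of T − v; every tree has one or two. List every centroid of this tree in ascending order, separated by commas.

If O is removed the pieces have sizes 4, 4, 3, 2, 1, all ≤ ⌊15/2⌋ = 7.
No neighbour of O does as well, so O is the unique centroid.

O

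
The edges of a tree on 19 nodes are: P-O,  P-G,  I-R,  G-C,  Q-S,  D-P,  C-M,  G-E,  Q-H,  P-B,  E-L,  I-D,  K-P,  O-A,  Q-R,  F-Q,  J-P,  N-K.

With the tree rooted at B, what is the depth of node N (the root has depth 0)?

3

Path from B to N: B–P–K–N, which has 3 edges.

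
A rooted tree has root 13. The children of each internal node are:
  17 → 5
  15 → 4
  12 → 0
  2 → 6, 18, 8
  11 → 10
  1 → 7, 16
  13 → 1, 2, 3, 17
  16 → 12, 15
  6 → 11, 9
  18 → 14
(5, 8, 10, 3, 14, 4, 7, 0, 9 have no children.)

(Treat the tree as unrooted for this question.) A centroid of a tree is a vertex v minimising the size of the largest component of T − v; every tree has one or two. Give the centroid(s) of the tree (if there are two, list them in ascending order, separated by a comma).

13

Delete 13: the remaining components have sizes 8, 7, 2, 1. Max 8 ≤ 9, so 13 is a centroid.
Every other node leaves some component of size > 9, so the centroid is unique.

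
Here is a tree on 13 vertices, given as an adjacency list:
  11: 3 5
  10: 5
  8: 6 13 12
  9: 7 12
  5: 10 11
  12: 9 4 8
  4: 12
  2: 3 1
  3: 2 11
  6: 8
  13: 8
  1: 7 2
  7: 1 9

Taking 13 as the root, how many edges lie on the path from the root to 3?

7

Path from 13 to 3: 13–8–12–9–7–1–2–3, which has 7 edges.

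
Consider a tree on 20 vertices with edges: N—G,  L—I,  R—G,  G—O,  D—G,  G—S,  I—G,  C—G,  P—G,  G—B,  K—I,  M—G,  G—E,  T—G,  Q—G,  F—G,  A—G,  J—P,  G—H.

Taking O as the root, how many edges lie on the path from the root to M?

2

Climbing from M to the root: M → G → O. That's 2 steps.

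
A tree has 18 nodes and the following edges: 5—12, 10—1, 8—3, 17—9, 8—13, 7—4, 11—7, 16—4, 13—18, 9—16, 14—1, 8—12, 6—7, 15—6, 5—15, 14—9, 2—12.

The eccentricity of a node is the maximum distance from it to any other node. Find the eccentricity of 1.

A farthest node from 1 is 18.
The path 1–14–9–16–4–7–6–15–5–12–8–13–18 has 12 edges.

12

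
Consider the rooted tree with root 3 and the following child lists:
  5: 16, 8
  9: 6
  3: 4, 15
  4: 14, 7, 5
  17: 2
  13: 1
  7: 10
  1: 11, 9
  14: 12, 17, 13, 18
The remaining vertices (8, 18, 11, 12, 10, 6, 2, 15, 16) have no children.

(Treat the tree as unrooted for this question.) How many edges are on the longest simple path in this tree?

7

A longest path is 6 – 9 – 1 – 13 – 14 – 4 – 3 – 15, with 7 edges.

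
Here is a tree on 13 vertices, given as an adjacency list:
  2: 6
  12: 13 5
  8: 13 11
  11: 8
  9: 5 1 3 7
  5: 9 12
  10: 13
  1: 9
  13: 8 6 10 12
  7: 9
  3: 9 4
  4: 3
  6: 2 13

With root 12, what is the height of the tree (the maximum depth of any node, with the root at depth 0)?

The longest root-to-leaf path is 12-5-9-3-4 (4 edges).

4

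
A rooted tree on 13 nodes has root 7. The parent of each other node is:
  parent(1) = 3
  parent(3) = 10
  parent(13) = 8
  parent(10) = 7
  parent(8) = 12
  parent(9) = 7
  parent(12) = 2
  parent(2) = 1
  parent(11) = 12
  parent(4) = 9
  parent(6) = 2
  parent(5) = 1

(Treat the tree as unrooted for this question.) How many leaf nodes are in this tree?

5

Exactly 5 nodes have a single neighbour: 4, 5, 6, 11, 13.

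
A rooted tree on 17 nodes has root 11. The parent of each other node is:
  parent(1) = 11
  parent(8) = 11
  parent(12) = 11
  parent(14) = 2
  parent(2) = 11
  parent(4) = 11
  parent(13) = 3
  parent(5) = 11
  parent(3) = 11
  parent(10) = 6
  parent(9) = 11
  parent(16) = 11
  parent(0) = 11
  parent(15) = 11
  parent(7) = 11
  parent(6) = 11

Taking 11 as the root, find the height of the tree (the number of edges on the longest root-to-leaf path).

2

13 sits deepest: 11 – 3 – 13 — 2 edges from the root.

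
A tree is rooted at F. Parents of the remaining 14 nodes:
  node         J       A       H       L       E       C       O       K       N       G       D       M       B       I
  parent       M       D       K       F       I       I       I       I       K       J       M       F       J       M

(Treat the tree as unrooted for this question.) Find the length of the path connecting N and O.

3

Walking from N: N–K–I–O. Length 3.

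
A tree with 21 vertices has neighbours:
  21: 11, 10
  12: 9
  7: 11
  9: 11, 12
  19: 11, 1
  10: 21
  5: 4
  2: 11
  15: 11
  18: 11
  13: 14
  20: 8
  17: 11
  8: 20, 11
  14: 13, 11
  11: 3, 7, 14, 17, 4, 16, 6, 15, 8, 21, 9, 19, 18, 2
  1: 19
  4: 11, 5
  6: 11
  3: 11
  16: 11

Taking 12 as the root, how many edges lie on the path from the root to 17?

12 – 9 – 11 – 17 — 3 edges.

3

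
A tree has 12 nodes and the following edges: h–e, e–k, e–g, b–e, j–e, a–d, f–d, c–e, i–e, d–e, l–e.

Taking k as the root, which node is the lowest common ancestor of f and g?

f's ancestor chain is f, d, e, k and g's is g, e, k; they first meet at e.

e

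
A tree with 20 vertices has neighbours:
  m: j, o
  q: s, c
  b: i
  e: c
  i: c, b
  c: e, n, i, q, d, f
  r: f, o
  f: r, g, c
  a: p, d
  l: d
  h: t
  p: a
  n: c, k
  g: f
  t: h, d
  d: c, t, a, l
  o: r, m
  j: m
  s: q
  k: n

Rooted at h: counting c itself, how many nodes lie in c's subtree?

14

Descendants of c (including itself): c, f, i, n, q, e, g, r, b, k, s, o, m, j. That's 14.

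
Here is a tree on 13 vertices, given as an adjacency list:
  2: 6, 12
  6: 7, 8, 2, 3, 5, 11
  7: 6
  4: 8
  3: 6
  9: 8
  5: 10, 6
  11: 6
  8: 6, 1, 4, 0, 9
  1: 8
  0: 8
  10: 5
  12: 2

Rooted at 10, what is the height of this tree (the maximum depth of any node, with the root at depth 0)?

4

12 sits deepest: 10–5–6–2–12 — 4 edges from the root.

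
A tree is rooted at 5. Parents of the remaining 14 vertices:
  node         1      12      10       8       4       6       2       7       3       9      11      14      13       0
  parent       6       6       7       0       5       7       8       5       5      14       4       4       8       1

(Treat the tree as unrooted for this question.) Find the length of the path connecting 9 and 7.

4

9–14–4–5–7: 4 edges.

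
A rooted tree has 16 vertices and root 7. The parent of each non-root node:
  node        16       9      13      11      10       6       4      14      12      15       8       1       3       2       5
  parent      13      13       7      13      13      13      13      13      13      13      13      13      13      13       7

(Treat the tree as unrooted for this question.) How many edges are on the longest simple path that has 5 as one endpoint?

The node farthest from 5 is 14 (4, 6, 12, 15, 1, 2, 11, 8, 16, 3, 10, 9 also at distance 3), via 5 – 7 – 13 – 14 — 3 edges.

3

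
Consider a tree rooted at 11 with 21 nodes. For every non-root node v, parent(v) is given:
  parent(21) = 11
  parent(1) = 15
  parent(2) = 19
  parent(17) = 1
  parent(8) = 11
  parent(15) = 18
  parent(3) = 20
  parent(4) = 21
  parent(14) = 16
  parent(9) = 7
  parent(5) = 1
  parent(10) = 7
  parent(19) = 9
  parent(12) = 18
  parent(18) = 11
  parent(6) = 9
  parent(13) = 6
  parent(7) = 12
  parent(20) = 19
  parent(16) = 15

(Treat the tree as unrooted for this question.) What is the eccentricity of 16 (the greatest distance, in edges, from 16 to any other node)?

8

A farthest node from 16 is 3.
The path 16 – 15 – 18 – 12 – 7 – 9 – 19 – 20 – 3 has 8 edges.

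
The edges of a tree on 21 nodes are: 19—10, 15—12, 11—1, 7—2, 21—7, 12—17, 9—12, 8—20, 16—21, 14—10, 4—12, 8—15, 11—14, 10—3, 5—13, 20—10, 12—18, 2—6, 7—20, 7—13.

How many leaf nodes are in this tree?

The leaves are 1, 3, 4, 5, 6, 9, 16, 17, 18, 19.
That is 10 leaves.

10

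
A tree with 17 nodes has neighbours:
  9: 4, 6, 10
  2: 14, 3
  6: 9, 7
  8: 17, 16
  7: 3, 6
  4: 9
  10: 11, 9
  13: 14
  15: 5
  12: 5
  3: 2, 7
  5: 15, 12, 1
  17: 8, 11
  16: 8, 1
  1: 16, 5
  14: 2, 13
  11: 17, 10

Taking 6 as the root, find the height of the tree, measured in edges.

A deepest node is 12, reached by 6 – 9 – 10 – 11 – 17 – 8 – 16 – 1 – 5 – 12.
That path has 9 edges, so the height is 9.

9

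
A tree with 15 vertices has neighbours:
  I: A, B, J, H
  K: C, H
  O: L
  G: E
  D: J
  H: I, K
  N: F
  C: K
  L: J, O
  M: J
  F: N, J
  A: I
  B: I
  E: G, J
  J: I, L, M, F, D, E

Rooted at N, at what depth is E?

3

Path from N to E: N – F – J – E, which has 3 edges.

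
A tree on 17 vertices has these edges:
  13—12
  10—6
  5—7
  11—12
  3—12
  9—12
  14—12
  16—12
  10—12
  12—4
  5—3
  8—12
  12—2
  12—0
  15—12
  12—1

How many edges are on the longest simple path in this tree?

5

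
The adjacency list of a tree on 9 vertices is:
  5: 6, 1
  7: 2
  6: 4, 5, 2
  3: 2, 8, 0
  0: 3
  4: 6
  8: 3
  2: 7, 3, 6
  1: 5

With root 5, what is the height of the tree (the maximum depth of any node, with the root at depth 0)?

0 sits deepest: 5-6-2-3-0 — 4 edges from the root.

4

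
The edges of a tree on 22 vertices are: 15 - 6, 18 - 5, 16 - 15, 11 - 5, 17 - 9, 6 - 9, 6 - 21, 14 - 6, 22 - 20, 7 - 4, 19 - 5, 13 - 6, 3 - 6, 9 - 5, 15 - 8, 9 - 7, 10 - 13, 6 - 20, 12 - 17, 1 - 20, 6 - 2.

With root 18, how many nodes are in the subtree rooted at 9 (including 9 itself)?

18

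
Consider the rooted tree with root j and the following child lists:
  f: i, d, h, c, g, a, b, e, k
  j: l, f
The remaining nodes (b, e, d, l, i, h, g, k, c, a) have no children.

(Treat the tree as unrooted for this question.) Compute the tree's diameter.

3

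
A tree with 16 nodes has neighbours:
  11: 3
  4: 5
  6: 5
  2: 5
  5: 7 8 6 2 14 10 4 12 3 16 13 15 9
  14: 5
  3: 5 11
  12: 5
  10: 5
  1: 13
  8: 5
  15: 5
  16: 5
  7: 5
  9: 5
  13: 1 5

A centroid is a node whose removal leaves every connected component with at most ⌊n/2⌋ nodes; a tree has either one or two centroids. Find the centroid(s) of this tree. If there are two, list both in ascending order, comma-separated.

Removing 5 splits the tree into components of sizes 2, 2, 1, 1, 1, 1, 1, 1, 1, 1, 1, 1, 1; the largest is 2 ≤ ⌊16/2⌋ = 8.
Every other node leaves some component of size > 8, so the centroid is unique.

5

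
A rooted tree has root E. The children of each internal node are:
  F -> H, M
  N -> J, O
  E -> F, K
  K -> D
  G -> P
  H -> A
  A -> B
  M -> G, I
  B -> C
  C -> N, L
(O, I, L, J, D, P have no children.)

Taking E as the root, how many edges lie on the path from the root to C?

5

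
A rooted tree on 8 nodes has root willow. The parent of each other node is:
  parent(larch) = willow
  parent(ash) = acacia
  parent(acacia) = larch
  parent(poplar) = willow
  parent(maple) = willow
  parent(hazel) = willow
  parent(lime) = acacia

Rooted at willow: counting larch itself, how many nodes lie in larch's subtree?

4

larch's subtree: {larch, acacia, ash, lime}, size 4.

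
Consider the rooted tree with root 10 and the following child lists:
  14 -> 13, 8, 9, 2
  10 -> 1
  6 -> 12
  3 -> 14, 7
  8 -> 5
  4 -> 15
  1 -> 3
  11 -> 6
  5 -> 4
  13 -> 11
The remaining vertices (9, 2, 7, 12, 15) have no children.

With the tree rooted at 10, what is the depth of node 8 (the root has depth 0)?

4

Path from 10 to 8: 10 – 1 – 3 – 14 – 8, which has 4 edges.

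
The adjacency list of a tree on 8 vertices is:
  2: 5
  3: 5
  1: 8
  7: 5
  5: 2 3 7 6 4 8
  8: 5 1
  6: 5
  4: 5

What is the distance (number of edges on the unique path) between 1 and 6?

Walking from 1: 1 - 8 - 5 - 6. Length 3.

3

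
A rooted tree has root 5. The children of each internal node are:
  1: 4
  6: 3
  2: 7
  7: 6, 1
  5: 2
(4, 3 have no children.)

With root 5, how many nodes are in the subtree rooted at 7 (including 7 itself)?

5

Descendants of 7 (including itself): 7, 1, 6, 4, 3. That's 5.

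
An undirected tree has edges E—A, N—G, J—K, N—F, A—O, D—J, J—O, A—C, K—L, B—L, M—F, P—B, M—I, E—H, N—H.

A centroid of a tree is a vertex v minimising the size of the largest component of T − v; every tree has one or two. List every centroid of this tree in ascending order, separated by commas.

If A is removed the pieces have sizes 7, 7, 1, all ≤ ⌊16/2⌋ = 8.
Every other node leaves some component of size > 8, so the centroid is unique.

A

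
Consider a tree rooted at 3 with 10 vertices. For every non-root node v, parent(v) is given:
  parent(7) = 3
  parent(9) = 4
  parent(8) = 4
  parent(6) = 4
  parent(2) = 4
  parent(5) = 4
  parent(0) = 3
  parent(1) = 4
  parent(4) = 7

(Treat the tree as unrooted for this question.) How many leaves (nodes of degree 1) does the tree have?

The leaves are 0, 1, 2, 5, 6, 8, 9.
That is 7 leaves.

7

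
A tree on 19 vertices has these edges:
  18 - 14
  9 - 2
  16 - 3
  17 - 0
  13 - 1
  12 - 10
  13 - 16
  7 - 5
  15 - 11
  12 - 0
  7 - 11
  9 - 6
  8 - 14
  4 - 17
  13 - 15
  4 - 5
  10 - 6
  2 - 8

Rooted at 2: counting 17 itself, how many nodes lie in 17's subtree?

The subtree rooted at 17 contains: 17, 4, 5, 7, 11, 15, 13, 1, 16, 3 — 10 nodes.

10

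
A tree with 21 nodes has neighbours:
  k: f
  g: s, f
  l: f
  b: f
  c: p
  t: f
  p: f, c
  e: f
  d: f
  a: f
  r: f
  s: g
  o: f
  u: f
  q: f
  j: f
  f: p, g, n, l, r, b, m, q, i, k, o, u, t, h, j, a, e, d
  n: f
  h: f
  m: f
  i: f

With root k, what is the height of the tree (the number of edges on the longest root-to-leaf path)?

3

c sits deepest: k → f → p → c — 3 edges from the root.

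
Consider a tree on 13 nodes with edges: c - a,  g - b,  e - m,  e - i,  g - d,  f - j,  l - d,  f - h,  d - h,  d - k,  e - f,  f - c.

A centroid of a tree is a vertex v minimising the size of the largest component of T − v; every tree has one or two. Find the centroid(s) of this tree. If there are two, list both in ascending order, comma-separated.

f

Delete f: the remaining components have sizes 6, 3, 2, 1. Max 6 ≤ 6, so f is a centroid.
No neighbour of f does as well, so f is the unique centroid.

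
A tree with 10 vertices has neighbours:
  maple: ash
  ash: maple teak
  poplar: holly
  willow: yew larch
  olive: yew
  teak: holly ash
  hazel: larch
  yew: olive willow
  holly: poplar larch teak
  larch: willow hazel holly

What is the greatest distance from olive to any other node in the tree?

7

Distances from olive peak at 7, attained at maple.
olive – yew – willow – larch – holly – teak – ash – maple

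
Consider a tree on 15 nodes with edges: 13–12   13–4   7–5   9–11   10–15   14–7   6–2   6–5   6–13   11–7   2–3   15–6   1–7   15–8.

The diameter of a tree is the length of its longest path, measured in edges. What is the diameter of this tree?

A longest path is 9–11–7–5–6–15–8, with 6 edges.

6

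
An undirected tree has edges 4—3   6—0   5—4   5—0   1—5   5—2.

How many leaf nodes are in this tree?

Exactly 4 nodes have a single neighbour: 1, 2, 3, 6.

4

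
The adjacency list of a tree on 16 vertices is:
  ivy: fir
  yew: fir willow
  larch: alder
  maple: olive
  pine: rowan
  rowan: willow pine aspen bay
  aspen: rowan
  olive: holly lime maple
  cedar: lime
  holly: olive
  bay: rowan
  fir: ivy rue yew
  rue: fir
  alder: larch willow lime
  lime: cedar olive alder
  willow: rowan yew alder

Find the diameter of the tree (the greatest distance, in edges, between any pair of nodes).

BFS from maple reaches ivy last, at distance 7; BFS from ivy confirms no node is farther.
Path: maple–olive–lime–alder–willow–yew–fir–ivy.

7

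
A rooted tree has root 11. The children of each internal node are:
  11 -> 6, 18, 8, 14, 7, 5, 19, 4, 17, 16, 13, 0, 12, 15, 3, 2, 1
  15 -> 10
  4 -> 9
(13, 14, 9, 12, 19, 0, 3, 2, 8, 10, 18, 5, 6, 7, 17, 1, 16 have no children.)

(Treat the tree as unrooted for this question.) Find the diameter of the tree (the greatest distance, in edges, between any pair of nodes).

4

Starting from 10, a farthest node is 9 at distance 4.
One longest path: 10 - 15 - 11 - 4 - 9.
So the diameter is 4.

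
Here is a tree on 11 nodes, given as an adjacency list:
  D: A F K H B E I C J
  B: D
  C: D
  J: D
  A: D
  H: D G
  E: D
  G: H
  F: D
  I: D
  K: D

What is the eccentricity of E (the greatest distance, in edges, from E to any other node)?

3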